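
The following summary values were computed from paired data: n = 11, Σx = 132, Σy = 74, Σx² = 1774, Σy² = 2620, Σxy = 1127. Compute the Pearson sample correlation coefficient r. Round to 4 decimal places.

S_xy = nΣxy − ΣxΣy = 11·1127 − 132·74 = 12397 − 9768 = 2629
S_xx = nΣx² − (Σx)² = 11·1774 − 132² = 19514 − 17424 = 2090
S_yy = nΣy² − (Σy)² = 11·2620 − 74² = 28820 − 5476 = 23344
r = S_xy / √(S_xx·S_yy) = 2629 / √(2090·23344) = 2629 / √48788960 = 2629 / 6984.9094 = 0.3764

0.3764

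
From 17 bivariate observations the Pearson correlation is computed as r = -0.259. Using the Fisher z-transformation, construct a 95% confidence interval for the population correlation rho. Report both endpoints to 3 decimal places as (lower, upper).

(-0.658, 0.253)

z_r = atanh(-0.259) = -0.265036;  SE = 1/√(n−3) = 1/√14 = 0.267261
z-limits: -0.265036 ± 1.960·0.267261 = -0.265036 ± 0.523832 = [-0.788868, 0.258796]
ρ-limits: (tanh -0.788868, tanh 0.258796) = (-0.658, 0.253)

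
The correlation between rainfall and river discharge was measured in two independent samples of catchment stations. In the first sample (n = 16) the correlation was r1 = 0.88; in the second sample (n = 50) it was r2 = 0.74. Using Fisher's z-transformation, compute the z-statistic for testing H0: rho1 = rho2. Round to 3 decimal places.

Fisher z-transforms: z1 = atanh(0.88) = 1.375768, z2 = atanh(0.74) = 0.950479; difference d = 0.425289
Var(d) = 1/13 + 1/47 = 0.0769231 + 0.0212766 = 0.0981997
z = d/√Var(d) = 0.425289 / √0.0981997 = 0.425289 / 0.313368 = 1.357

1.357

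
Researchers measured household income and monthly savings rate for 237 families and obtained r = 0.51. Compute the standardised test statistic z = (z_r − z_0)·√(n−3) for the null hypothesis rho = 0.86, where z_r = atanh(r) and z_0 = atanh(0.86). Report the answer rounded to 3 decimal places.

-11.176

Fisher z: atanh(0.51) = 0.562730, atanh(0.86) = 1.293345
z = (z_r − z_0)·√(n−3) = (0.562730 − 1.293345)·√234 = -0.730615 · 15.297059 = -11.176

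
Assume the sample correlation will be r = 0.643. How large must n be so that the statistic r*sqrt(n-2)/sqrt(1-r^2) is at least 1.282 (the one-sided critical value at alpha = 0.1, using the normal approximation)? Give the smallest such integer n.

5

r√(n−2)/√(1−r²) ≥ 1.282  ⇔  n−2 ≥ (1.282)²·(1−r²)/r²
(1−r²)/r² = (1−0.413449)/0.413449 = 1.4187
n ≥ 2 + 1.643524·1.4187 = 2 + 2.3317 = 4.3317
⌈4.3317⌉ = 5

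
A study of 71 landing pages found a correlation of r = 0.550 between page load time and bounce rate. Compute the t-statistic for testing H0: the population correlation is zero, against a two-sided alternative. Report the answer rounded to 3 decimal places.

5.470

1 − r² = 1 − 0.302500 = 0.697500;  √(1−r²) = 0.835165
√(n−2) = √69 = 8.306624
t = r·√(n−2)/√(1−r²) = 0.550 · 8.306624 / 0.835165 = 5.470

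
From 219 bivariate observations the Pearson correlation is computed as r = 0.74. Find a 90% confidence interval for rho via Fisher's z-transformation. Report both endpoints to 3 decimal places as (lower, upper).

(0.685, 0.787)

Fisher z: z_r = atanh(r) = ½·ln((1+0.74)/(1−0.74)) = 0.950479
SE(z) = 1/√(n−3) = 1/√216 = 0.068041
90% ⇒ z* = 1.645; margin = 1.645·0.068041 = 0.111927
CI on z-scale: (0.838552, 1.062406)
Back-transform: tanh(0.838552) = 0.685041, tanh(1.062406) = 0.786583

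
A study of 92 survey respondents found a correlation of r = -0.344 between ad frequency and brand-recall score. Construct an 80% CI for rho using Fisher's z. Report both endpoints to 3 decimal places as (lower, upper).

z_r = atanh(-0.344) = -0.358622;  SE = 1/√(n−3) = 1/√89 = 0.106000
z-limits: -0.358622 ± 1.282·0.106000 = -0.358622 ± 0.135892 = [-0.494514, -0.222730]
ρ-limits: (tanh -0.494514, tanh -0.222730) = (-0.458, -0.219)

(-0.458, -0.219)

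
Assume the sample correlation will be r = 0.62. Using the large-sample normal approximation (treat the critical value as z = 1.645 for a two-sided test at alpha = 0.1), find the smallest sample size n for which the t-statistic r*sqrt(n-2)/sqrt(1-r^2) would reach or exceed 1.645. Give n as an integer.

r√(n−2)/√(1−r²) ≥ 1.645  ⇔  n−2 ≥ (1.645)²·(1−r²)/r²
(1−r²)/r² = (1−0.3844)/0.3844 = 1.6015
n ≥ 2 + 2.706025·1.6015 = 2 + 4.3337 = 6.3337
⌈6.3337⌉ = 7

7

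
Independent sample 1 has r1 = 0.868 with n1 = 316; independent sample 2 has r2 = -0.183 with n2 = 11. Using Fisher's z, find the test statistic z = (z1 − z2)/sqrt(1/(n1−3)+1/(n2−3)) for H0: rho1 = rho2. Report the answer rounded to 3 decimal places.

z1 = atanh(0.868) = 1.324911,  z2 = atanh(-0.183) = -0.185085
SE = √(1/(n1−3) + 1/(n2−3)) = √(1/313 + 1/8) = √(0.0031949 + 0.1250000) = √0.1281949 = 0.358043
z = (z1 − z2)/SE = (1.324911 − (-0.185085)) / 0.358043 = 1.509996 / 0.358043 = 4.217

4.217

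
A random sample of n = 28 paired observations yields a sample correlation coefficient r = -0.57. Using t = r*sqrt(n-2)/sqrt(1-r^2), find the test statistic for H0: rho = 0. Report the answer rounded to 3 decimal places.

1 − r² = 1 − 0.3249 = 0.6751;  √(1−r²) = 0.821645
√(n−2) = √26 = 5.099020
t = r·√(n−2)/√(1−r²) = -0.57 · 5.099020 / 0.821645 = -3.537

-3.537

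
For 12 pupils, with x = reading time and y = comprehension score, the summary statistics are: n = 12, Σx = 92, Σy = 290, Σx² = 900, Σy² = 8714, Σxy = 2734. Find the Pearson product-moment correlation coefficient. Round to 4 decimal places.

0.8862

Numerator: nΣxy − (Σx)(Σy) = 12·2734 − (92)(290) = 6128
Denominator: √[(nΣx²−(Σx)²)(nΣy²−(Σy)²)]
  nΣx²−(Σx)² = 12·900 − 8464 = 2336;  nΣy²−(Σy)² = 12·8714 − 84100 = 20468
  √(2336·20468) = √47813248 = 6914.7124
r = 6128 / 6914.7124 = 0.8862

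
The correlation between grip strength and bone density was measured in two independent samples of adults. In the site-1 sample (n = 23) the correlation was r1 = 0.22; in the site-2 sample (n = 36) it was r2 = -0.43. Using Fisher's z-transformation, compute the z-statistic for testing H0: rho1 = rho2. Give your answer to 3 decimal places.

Fisher z-transforms: z1 = atanh(0.22) = 0.223656, z2 = atanh(-0.43) = -0.459897; difference d = 0.683553
Var(d) = 1/20 + 1/33 = 0.0500000 + 0.0303030 = 0.0803030
z = d/√Var(d) = 0.683553 / √0.0803030 = 0.683553 / 0.283378 = 2.412

2.412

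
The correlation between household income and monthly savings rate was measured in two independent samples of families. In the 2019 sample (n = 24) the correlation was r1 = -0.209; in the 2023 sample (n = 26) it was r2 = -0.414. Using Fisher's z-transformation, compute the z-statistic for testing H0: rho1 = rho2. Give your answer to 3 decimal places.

z1 = atanh(-0.209) = -0.212125,  z2 = atanh(-0.414) = -0.440429
SE = √(1/(n1−3) + 1/(n2−3)) = √(1/21 + 1/23) = √(0.0476190 + 0.0434783) = √0.0910973 = 0.301823
z = (z1 − z2)/SE = (-0.212125 − (-0.440429)) / 0.301823 = 0.228304 / 0.301823 = 0.756

0.756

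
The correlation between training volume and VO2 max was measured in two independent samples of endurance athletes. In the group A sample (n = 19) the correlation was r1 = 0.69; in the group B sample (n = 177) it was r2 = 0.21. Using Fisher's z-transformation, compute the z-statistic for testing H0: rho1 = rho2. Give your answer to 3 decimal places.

z1 = atanh(0.69) = 0.847956,  z2 = atanh(0.21) = 0.213171
SE = √(1/(n1−3) + 1/(n2−3)) = √(1/16 + 1/174) = √(0.0625000 + 0.0057471) = √0.0682471 = 0.261241
z = (z1 − z2)/SE = (0.847956 − 0.213171) / 0.261241 = 0.634785 / 0.261241 = 2.430

2.430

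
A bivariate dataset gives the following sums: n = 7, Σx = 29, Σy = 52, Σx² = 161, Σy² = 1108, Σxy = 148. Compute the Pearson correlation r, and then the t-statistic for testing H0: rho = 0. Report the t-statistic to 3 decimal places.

-0.955

S_xy = nΣxy − ΣxΣy = 7·148 − 29·52 = 1036 − 1508 = -472
S_xx = nΣx² − (Σx)² = 7·161 − 29² = 1127 − 841 = 286
S_yy = nΣy² − (Σy)² = 7·1108 − 52² = 7756 − 2704 = 5052
r = S_xy / √(S_xx·S_yy) = -472 / √(286·5052) = -472 / √1444872 = -472 / 1202.0283 = -0.3927
t = r·√(n−2)/√(1−r²) = -0.3927·√5 / √(1−0.154213) = -0.878104 / 0.919667 = -0.955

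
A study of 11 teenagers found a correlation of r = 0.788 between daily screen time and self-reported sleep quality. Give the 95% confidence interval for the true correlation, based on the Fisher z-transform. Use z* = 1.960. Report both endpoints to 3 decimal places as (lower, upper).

(0.357, 0.942)

Fisher z: z_r = atanh(r) = ½·ln((1+0.788)/(1−0.788)) = 1.066133
SE(z) = 1/√(n−3) = 1/√8 = 0.353553
95% ⇒ z* = 1.960; margin = 1.960·0.353553 = 0.692964
CI on z-scale: (0.373169, 1.759097)
Back-transform: tanh(0.373169) = 0.356760, tanh(1.759097) = 0.942402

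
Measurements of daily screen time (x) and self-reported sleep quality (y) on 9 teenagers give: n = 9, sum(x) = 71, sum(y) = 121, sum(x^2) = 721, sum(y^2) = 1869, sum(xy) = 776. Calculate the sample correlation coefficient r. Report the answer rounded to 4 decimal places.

-0.9045

Numerator: nΣxy − (Σx)(Σy) = 9·776 − (71)(121) = -1607
Denominator: √[(nΣx²−(Σx)²)(nΣy²−(Σy)²)]
  nΣx²−(Σx)² = 9·721 − 5041 = 1448;  nΣy²−(Σy)² = 9·1869 − 14641 = 2180
  √(1448·2180) = √3156640 = 1776.6936
r = -1607 / 1776.6936 = -0.9045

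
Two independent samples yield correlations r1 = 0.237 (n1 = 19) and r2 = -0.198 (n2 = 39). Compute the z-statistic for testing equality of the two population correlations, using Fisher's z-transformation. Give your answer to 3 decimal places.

1.472

Fisher z-transforms: z1 = atanh(0.237) = 0.241593, z2 = atanh(-0.198) = -0.200650; difference d = 0.442243
Var(d) = 1/16 + 1/36 = 0.0625000 + 0.0277778 = 0.0902778
z = d/√Var(d) = 0.442243 / √0.0902778 = 0.442243 / 0.300463 = 1.472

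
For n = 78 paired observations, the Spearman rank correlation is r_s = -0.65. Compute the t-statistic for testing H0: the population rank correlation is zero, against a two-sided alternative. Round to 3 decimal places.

-7.457

1 − r_s² = 1 − 0.4225 = 0.5775;  √(1−r_s²) = 0.759934
√(n−2) = √76 = 8.717798
t = r_s·√(n−2)/√(1−r_s²) = -0.65 · 8.717798 / 0.759934 = -7.457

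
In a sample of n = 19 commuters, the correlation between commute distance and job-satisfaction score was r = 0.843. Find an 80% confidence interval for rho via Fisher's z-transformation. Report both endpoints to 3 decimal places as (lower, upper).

(0.722, 0.914)

z_r = atanh(0.843) = 1.231452;  SE = 1/√(n−3) = 1/√16 = 0.250000
z-limits: 1.231452 ± 1.282·0.250000 = 1.231452 ± 0.320500 = [0.910952, 1.551952]
ρ-limits: (tanh 0.910952, tanh 1.551952) = (0.722, 0.914)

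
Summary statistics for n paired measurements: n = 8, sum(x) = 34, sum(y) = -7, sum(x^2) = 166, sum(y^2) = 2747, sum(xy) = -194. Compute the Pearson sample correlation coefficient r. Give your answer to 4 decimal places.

-0.6766

Numerator: nΣxy − (Σx)(Σy) = 8·(-194) − (34)(-7) = -1314
Denominator: √[(nΣx²−(Σx)²)(nΣy²−(Σy)²)]
  nΣx²−(Σx)² = 8·166 − 1156 = 172;  nΣy²−(Σy)² = 8·2747 − 49 = 21927
  √(172·21927) = √3771444 = 1942.0206
r = -1314 / 1942.0206 = -0.6766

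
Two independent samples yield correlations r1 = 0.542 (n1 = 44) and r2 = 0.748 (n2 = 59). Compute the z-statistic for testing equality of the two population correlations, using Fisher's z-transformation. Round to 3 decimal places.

-1.758

z1 = atanh(0.542) = 0.606983,  z2 = atanh(0.748) = 0.968399
SE = √(1/(n1−3) + 1/(n2−3)) = √(1/41 + 1/56) = √(0.0243902 + 0.0178571) = √0.0422473 = 0.205541
z = (z1 − z2)/SE = (0.606983 − 0.968399) / 0.205541 = -0.361416 / 0.205541 = -1.758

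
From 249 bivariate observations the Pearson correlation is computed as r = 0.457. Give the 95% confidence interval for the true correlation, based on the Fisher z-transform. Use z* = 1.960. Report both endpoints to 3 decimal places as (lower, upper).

z_r = atanh(0.457) = 0.493513;  SE = 1/√(n−3) = 1/√246 = 0.063758
z-limits: 0.493513 ± 1.960·0.063758 = 0.493513 ± 0.124966 = [0.368547, 0.618479]
ρ-limits: (tanh 0.368547, tanh 0.618479) = (0.353, 0.550)

(0.353, 0.550)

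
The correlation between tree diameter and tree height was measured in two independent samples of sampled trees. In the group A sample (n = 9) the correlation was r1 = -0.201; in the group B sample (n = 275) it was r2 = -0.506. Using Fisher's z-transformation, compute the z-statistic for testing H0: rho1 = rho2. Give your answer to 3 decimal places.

0.857

Fisher z-transforms: z1 = atanh(-0.201) = -0.203774, z2 = atanh(-0.506) = -0.557338; difference d = 0.353564
Var(d) = 1/6 + 1/272 = 0.1666667 + 0.0036765 = 0.1703432
z = d/√Var(d) = 0.353564 / √0.1703432 = 0.353564 / 0.412727 = 0.857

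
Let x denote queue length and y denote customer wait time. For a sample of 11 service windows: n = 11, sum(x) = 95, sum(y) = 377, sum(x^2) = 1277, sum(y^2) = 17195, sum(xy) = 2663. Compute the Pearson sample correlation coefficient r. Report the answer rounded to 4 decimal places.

Numerator: nΣxy − (Σx)(Σy) = 11·2663 − (95)(377) = -6522
Denominator: √[(nΣx²−(Σx)²)(nΣy²−(Σy)²)]
  nΣx²−(Σx)² = 11·1277 − 9025 = 5022;  nΣy²−(Σy)² = 11·17195 − 142129 = 47016
  √(5022·47016) = √236114352 = 15366.0129
r = -6522 / 15366.0129 = -0.4244

-0.4244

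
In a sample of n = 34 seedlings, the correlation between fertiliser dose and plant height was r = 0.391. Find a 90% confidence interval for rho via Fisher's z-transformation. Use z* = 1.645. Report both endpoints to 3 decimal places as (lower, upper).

z_r = atanh(0.391) = 0.412980;  SE = 1/√(n−3) = 1/√31 = 0.179605
z-limits: 0.412980 ± 1.645·0.179605 = 0.412980 ± 0.295450 = [0.117530, 0.708430]
ρ-limits: (tanh 0.117530, tanh 0.708430) = (0.117, 0.610)

(0.117, 0.610)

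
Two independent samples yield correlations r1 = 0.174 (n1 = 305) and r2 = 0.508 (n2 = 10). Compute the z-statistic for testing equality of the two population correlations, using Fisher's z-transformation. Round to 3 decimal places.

Fisher z-transforms: z1 = atanh(0.174) = 0.175789, z2 = atanh(0.508) = 0.560030; difference d = -0.384241
Var(d) = 1/302 + 1/7 = 0.0033113 + 0.1428571 = 0.1461684
z = d/√Var(d) = -0.384241 / √0.1461684 = -0.384241 / 0.382320 = -1.005

-1.005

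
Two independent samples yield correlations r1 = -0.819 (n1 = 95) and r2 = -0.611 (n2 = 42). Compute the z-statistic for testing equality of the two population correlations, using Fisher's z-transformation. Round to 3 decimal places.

-2.320

z1 = atanh(-0.819) = -1.153773,  z2 = atanh(-0.611) = -0.710516
SE = √(1/(n1−3) + 1/(n2−3)) = √(1/92 + 1/39) = √(0.0108696 + 0.0256410) = √0.0365106 = 0.191077
z = (z1 − z2)/SE = (-1.153773 − (-0.710516)) / 0.191077 = -0.443257 / 0.191077 = -2.320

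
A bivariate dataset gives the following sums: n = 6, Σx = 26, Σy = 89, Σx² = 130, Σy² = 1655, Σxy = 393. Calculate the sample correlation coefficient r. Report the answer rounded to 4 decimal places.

S_xy = nΣxy − ΣxΣy = 6·393 − 26·89 = 2358 − 2314 = 44
S_xx = nΣx² − (Σx)² = 6·130 − 26² = 780 − 676 = 104
S_yy = nΣy² − (Σy)² = 6·1655 − 89² = 9930 − 7921 = 2009
r = S_xy / √(S_xx·S_yy) = 44 / √(104·2009) = 44 / √208936 = 44 / 457.0952 = 0.0963

0.0963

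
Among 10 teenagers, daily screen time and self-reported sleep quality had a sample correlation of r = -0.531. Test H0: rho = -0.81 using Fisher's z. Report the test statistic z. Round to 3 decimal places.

Fisher z: atanh(-0.531) = -0.591537, atanh(-0.81) = -1.127029
z = (z_r − z_0)·√(n−3) = (-0.591537 − (-1.127029))·√7 = 0.535492 · 2.645751 = 1.417

1.417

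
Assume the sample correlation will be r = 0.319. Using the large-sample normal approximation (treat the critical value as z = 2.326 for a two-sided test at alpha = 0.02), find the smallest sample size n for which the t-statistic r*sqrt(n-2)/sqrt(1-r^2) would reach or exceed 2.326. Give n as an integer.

r√(n−2)/√(1−r²) ≥ 2.326  ⇔  n−2 ≥ (2.326)²·(1−r²)/r²
(1−r²)/r² = (1−0.101761)/0.101761 = 8.8269
n ≥ 2 + 5.410276·8.8269 = 2 + 47.7560 = 49.7560
⌈49.7560⌉ = 50

50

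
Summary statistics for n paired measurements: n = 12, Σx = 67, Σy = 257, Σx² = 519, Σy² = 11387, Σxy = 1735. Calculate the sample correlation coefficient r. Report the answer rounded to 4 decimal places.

0.3250

Numerator: nΣxy − (Σx)(Σy) = 12·1735 − (67)(257) = 3601
Denominator: √[(nΣx²−(Σx)²)(nΣy²−(Σy)²)]
  nΣx²−(Σx)² = 12·519 − 4489 = 1739;  nΣy²−(Σy)² = 12·11387 − 66049 = 70595
  √(1739·70595) = √122764705 = 11079.9235
r = 3601 / 11079.9235 = 0.3250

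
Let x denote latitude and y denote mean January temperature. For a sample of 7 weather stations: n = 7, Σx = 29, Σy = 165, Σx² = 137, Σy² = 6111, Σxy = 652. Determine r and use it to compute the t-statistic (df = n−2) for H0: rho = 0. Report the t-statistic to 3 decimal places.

Numerator: nΣxy − (Σx)(Σy) = 7·652 − (29)(165) = -221
Denominator: √[(nΣx²−(Σx)²)(nΣy²−(Σy)²)]
  nΣx²−(Σx)² = 7·137 − 841 = 118;  nΣy²−(Σy)² = 7·6111 − 27225 = 15552
  √(118·15552) = √1835136 = 1354.6719
r = -221 / 1354.6719 = -0.1631
t = r·√(n−2)/√(1−r²) = -0.1631·√5 / √(1−0.026602) = -0.364703 / 0.986609 = -0.370

-0.370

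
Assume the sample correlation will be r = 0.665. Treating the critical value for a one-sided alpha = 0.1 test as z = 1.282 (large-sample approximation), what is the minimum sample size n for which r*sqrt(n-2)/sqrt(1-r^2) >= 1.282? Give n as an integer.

Need r·√(n−2)/√(1−r²) ≥ 1.282
√(n−2) ≥ 1.282·√(1−0.442225) / 0.665 = 1.282·0.746843 / 0.665 = 1.4398
n−2 ≥ 2.0730  ⇒  n ≥ 4.0730
Smallest integer n = 5

5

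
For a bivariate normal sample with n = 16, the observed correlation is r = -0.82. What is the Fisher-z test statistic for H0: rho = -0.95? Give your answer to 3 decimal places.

2.434

Fisher z: atanh(-0.82) = -1.156817, atanh(-0.95) = -1.831781
z = (z_r − z_0)·√(n−3) = (-1.156817 − (-1.831781))·√13 = 0.674964 · 3.605551 = 2.434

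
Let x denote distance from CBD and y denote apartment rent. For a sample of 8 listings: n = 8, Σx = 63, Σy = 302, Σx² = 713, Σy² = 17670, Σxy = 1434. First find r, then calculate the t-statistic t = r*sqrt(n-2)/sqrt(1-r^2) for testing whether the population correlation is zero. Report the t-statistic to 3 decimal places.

S_xy = nΣxy − ΣxΣy = 8·1434 − 63·302 = 11472 − 19026 = -7554
S_xx = nΣx² − (Σx)² = 8·713 − 63² = 5704 − 3969 = 1735
S_yy = nΣy² − (Σy)² = 8·17670 − 302² = 141360 − 91204 = 50156
r = S_xy / √(S_xx·S_yy) = -7554 / √(1735·50156) = -7554 / √87020660 = -7554 / 9328.4865 = -0.8098
t = r·√(n−2)/√(1−r²) = -0.8098·√6 / √(1−0.655776) = -1.983597 / 0.586706 = -3.381

-3.381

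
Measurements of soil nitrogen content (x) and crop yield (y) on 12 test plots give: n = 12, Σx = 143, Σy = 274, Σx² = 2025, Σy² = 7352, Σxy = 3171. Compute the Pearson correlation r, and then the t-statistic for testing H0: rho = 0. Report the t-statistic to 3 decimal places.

S_xy = nΣxy − ΣxΣy = 12·3171 − 143·274 = 38052 − 39182 = -1130
S_xx = nΣx² − (Σx)² = 12·2025 − 143² = 24300 − 20449 = 3851
S_yy = nΣy² − (Σy)² = 12·7352 − 274² = 88224 − 75076 = 13148
r = S_xy / √(S_xx·S_yy) = -1130 / √(3851·13148) = -1130 / √50632948 = -1130 / 7115.6832 = -0.1588
t = r·√(n−2)/√(1−r²) = -0.1588·√10 / √(1−0.025217) = -0.502170 / 0.987311 = -0.509

-0.509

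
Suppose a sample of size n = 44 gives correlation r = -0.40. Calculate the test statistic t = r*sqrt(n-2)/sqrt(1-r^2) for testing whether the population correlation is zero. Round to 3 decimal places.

1 − r² = 1 − 0.1600 = 0.8400;  √(1−r²) = 0.916515
√(n−2) = √42 = 6.480741
t = r·√(n−2)/√(1−r²) = -0.40 · 6.480741 / 0.916515 = -2.828

-2.828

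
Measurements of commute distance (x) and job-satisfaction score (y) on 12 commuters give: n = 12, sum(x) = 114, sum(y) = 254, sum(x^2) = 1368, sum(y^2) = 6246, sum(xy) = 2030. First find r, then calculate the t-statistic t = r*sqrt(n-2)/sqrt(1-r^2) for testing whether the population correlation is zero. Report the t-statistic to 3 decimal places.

-3.808

S_xy = nΣxy − ΣxΣy = 12·2030 − 114·254 = 24360 − 28956 = -4596
S_xx = nΣx² − (Σx)² = 12·1368 − 114² = 16416 − 12996 = 3420
S_yy = nΣy² − (Σy)² = 12·6246 − 254² = 74952 − 64516 = 10436
r = S_xy / √(S_xx·S_yy) = -4596 / √(3420·10436) = -4596 / √35691120 = -4596 / 5974.2045 = -0.7693
t = r·√(n−2)/√(1−r²) = -0.7693·√10 / √(1−0.591822) = -2.432740 / 0.638888 = -3.808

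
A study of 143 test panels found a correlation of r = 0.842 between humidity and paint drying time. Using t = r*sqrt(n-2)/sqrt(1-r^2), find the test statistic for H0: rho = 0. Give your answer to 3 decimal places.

1 − r² = 1 − 0.708964 = 0.291036;  √(1−r²) = 0.539478
√(n−2) = √141 = 11.874342
t = r·√(n−2)/√(1−r²) = 0.842 · 11.874342 / 0.539478 = 18.533

18.533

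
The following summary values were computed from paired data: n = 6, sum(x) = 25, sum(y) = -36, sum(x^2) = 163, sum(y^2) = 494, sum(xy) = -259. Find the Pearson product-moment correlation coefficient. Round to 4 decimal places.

-0.8523

Numerator: nΣxy − (Σx)(Σy) = 6·(-259) − (25)(-36) = -654
Denominator: √[(nΣx²−(Σx)²)(nΣy²−(Σy)²)]
  nΣx²−(Σx)² = 6·163 − 625 = 353;  nΣy²−(Σy)² = 6·494 − 1296 = 1668
  √(353·1668) = √588804 = 767.3357
r = -654 / 767.3357 = -0.8523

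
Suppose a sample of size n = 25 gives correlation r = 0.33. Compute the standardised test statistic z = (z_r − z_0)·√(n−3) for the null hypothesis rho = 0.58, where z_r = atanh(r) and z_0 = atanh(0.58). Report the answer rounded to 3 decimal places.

-1.499

z_r = atanh(0.33) = 0.342828,  z_0 = atanh(0.58) = 0.662463
SE = 1/√(n−3) = 1/√22 = 0.213201
z = (z_r − z_0)/SE = (0.342828 − 0.662463) / 0.213201 = -0.319635 / 0.213201 = -1.499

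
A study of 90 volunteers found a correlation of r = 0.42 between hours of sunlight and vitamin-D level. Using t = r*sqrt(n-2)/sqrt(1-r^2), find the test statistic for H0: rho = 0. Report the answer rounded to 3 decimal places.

4.341

1 − r² = 1 − 0.1764 = 0.8236;  √(1−r²) = 0.907524
√(n−2) = √88 = 9.380832
t = r·√(n−2)/√(1−r²) = 0.42 · 9.380832 / 0.907524 = 4.341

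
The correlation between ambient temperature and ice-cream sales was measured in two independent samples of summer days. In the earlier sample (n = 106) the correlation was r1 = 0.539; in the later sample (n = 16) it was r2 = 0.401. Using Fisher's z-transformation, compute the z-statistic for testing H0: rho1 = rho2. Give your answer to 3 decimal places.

0.604

Fisher z-transforms: z1 = atanh(0.539) = 0.602745, z2 = atanh(0.401) = 0.424840; difference d = 0.177905
Var(d) = 1/103 + 1/13 = 0.0097087 + 0.0769231 = 0.0866318
z = d/√Var(d) = 0.177905 / √0.0866318 = 0.177905 / 0.294333 = 0.604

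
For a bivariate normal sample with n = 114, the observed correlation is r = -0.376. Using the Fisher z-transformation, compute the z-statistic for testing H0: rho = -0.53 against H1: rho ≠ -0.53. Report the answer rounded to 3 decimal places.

2.052

Fisher z: atanh(-0.376) = -0.395393, atanh(-0.53) = -0.590145
z = (z_r − z_0)·√(n−3) = (-0.395393 − (-0.590145))·√111 = 0.194752 · 10.535654 = 2.052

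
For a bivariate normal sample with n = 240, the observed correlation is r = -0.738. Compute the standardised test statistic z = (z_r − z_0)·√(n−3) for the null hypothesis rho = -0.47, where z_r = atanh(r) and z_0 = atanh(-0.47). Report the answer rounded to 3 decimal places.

z_r = atanh(-0.738) = -0.946073,  z_0 = atanh(-0.47) = -0.510070
SE = 1/√(n−3) = 1/√237 = 0.064957
z = (z_r − z_0)/SE = (-0.946073 − (-0.510070)) / 0.064957 = -0.436003 / 0.064957 = -6.712

-6.712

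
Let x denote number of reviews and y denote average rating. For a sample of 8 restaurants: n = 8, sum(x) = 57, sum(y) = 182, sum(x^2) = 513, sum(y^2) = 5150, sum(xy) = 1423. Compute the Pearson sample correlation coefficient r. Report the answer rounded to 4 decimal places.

0.3844

S_xy = nΣxy − ΣxΣy = 8·1423 − 57·182 = 11384 − 10374 = 1010
S_xx = nΣx² − (Σx)² = 8·513 − 57² = 4104 − 3249 = 855
S_yy = nΣy² − (Σy)² = 8·5150 − 182² = 41200 − 33124 = 8076
r = S_xy / √(S_xx·S_yy) = 1010 / √(855·8076) = 1010 / √6904980 = 1010 / 2627.7329 = 0.3844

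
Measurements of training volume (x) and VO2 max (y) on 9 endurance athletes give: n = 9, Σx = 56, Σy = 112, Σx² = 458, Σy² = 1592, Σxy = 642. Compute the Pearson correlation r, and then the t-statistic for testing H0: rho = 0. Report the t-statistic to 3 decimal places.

-1.062

Numerator: nΣxy − (Σx)(Σy) = 9·642 − (56)(112) = -494
Denominator: √[(nΣx²−(Σx)²)(nΣy²−(Σy)²)]
  nΣx²−(Σx)² = 9·458 − 3136 = 986;  nΣy²−(Σy)² = 9·1592 − 12544 = 1784
  √(986·1784) = √1759024 = 1326.2820
r = -494 / 1326.2820 = -0.3725
t = r·√(n−2)/√(1−r²) = -0.3725·√7 / √(1−0.138756) = -0.985542 / 0.928032 = -1.062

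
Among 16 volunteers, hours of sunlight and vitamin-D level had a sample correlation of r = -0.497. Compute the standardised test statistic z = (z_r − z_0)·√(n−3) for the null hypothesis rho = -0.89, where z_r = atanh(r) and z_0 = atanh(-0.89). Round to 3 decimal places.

3.161

z_r = atanh(-0.497) = -0.545314,  z_0 = atanh(-0.89) = -1.421926
SE = 1/√(n−3) = 1/√13 = 0.277350
z = (z_r − z_0)/SE = (-0.545314 − (-1.421926)) / 0.277350 = 0.876612 / 0.277350 = 3.161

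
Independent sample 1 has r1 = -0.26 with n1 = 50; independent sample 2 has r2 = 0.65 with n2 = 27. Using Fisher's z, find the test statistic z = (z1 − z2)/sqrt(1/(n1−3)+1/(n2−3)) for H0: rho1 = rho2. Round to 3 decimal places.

-4.151

Fisher z-transforms: z1 = atanh(-0.26) = -0.266108, z2 = atanh(0.65) = 0.775299; difference d = -1.041407
Var(d) = 1/47 + 1/24 = 0.0212766 + 0.0416667 = 0.0629433
z = d/√Var(d) = -1.041407 / √0.0629433 = -1.041407 / 0.250885 = -4.151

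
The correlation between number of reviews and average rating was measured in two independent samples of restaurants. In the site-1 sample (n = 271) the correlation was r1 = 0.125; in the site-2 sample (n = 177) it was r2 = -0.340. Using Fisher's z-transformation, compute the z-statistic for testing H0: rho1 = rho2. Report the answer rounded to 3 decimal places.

Fisher z-transforms: z1 = atanh(0.125) = 0.125657, z2 = atanh(-0.340) = -0.354093; difference d = 0.479750
Var(d) = 1/268 + 1/174 = 0.0037313 + 0.0057471 = 0.0094784
z = d/√Var(d) = 0.479750 / √0.0094784 = 0.479750 / 0.097357 = 4.928

4.928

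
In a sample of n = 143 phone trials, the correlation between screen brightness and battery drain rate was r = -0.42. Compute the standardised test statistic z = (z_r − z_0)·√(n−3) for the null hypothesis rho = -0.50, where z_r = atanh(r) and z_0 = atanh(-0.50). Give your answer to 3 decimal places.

1.202

Fisher z: atanh(-0.42) = -0.447692, atanh(-0.50) = -0.549306
z = (z_r − z_0)·√(n−3) = (-0.447692 − (-0.549306))·√140 = 0.101614 · 11.832160 = 1.202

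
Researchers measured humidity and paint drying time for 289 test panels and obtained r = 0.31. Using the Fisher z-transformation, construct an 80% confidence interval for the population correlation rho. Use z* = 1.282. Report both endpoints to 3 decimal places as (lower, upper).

(0.240, 0.377)

Fisher z: z_r = atanh(r) = ½·ln((1+0.31)/(1−0.31)) = 0.320545
SE(z) = 1/√(n−3) = 1/√286 = 0.059131
80% ⇒ z* = 1.282; margin = 1.282·0.059131 = 0.075806
CI on z-scale: (0.244739, 0.396351)
Back-transform: tanh(0.244739) = 0.239967, tanh(0.396351) = 0.376822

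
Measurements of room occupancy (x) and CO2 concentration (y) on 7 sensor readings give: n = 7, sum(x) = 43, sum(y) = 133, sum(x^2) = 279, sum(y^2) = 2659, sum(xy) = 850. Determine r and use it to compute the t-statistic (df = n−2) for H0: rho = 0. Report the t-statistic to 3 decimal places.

Numerator: nΣxy − (Σx)(Σy) = 7·850 − (43)(133) = 231
Denominator: √[(nΣx²−(Σx)²)(nΣy²−(Σy)²)]
  nΣx²−(Σx)² = 7·279 − 1849 = 104;  nΣy²−(Σy)² = 7·2659 − 17689 = 924
  √(104·924) = √96096 = 309.9935
r = 231 / 309.9935 = 0.7452
t = r·√(n−2)/√(1−r²) = 0.7452·√5 / √(1−0.555323) = 1.666318 / 0.666841 = 2.499

2.499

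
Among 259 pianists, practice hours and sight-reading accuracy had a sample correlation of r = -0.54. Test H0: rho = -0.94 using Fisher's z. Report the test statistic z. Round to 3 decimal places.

Fisher z: atanh(-0.54) = -0.604156, atanh(-0.94) = -1.738049
z = (z_r − z_0)·√(n−3) = (-0.604156 − (-1.738049))·√256 = 1.133893 · 16.000000 = 18.142

18.142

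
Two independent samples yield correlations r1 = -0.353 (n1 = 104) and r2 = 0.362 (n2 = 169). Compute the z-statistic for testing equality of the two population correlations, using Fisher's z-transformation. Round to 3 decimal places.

-5.928

Fisher z-transforms: z1 = atanh(-0.353) = -0.368867, z2 = atanh(0.362) = 0.379186; difference d = -0.748053
Var(d) = 1/101 + 1/166 = 0.0099010 + 0.0060241 = 0.0159251
z = d/√Var(d) = -0.748053 / √0.0159251 = -0.748053 / 0.126195 = -5.928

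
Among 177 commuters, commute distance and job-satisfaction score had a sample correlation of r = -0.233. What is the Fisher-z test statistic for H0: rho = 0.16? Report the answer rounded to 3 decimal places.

-5.260

z_r = atanh(-0.233) = -0.237359,  z_0 = atanh(0.16) = 0.161387
SE = 1/√(n−3) = 1/√174 = 0.075810
z = (z_r − z_0)/SE = (-0.237359 − 0.161387) / 0.075810 = -0.398746 / 0.075810 = -5.260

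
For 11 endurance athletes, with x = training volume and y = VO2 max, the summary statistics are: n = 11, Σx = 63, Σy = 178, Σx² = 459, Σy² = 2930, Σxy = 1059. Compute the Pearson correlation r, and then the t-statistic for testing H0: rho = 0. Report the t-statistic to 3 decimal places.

2.062

Numerator: nΣxy − (Σx)(Σy) = 11·1059 − (63)(178) = 435
Denominator: √[(nΣx²−(Σx)²)(nΣy²−(Σy)²)]
  nΣx²−(Σx)² = 11·459 − 3969 = 1080;  nΣy²−(Σy)² = 11·2930 − 31684 = 546
  √(1080·546) = √589680 = 767.9062
r = 435 / 767.9062 = 0.5665
t = r·√(n−2)/√(1−r²) = 0.5665·√9 / √(1−0.320922) = 1.699500 / 0.824062 = 2.062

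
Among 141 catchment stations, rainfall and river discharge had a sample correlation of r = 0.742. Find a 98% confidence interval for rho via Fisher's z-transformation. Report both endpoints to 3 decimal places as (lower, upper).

(0.639, 0.819)

z_r = atanh(0.742) = 0.954915;  SE = 1/√(n−3) = 1/√138 = 0.085126
z-limits: 0.954915 ± 2.326·0.085126 = 0.954915 ± 0.198003 = [0.756912, 1.152918]
ρ-limits: (tanh 0.756912, tanh 1.152918) = (0.639, 0.819)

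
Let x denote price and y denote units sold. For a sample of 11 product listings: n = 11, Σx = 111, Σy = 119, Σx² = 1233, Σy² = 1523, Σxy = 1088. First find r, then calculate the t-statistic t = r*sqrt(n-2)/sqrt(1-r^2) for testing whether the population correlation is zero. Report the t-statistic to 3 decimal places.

-2.873

S_xy = nΣxy − ΣxΣy = 11·1088 − 111·119 = 11968 − 13209 = -1241
S_xx = nΣx² − (Σx)² = 11·1233 − 111² = 13563 − 12321 = 1242
S_yy = nΣy² − (Σy)² = 11·1523 − 119² = 16753 − 14161 = 2592
r = S_xy / √(S_xx·S_yy) = -1241 / √(1242·2592) = -1241 / √3219264 = -1241 / 1794.2308 = -0.6917
t = r·√(n−2)/√(1−r²) = -0.6917·√9 / √(1−0.478449) = -2.075100 / 0.722185 = -2.873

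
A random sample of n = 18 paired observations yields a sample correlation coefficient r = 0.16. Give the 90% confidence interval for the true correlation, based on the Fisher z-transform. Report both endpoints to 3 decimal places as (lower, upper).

Fisher z: z_r = atanh(r) = ½·ln((1+0.16)/(1−0.16)) = 0.161387
SE(z) = 1/√(n−3) = 1/√15 = 0.258199
90% ⇒ z* = 1.645; margin = 1.645·0.258199 = 0.424737
CI on z-scale: (-0.263350, 0.586124)
Back-transform: tanh(-0.263350) = -0.257426, tanh(0.586124) = 0.527102

(-0.257, 0.527)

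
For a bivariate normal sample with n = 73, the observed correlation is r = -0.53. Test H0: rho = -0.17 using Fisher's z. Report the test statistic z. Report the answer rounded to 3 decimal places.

Fisher z: atanh(-0.53) = -0.590145, atanh(-0.17) = -0.171667
z = (z_r − z_0)·√(n−3) = (-0.590145 − (-0.171667))·√70 = -0.418478 · 8.366600 = -3.501

-3.501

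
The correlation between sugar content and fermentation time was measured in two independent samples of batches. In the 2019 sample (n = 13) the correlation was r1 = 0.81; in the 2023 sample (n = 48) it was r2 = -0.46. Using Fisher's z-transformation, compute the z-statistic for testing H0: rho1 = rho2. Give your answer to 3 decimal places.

z1 = atanh(0.81) = 1.127029,  z2 = atanh(-0.46) = -0.497311
SE = √(1/(n1−3) + 1/(n2−3)) = √(1/10 + 1/45) = √(0.1000000 + 0.0222222) = √0.1222222 = 0.349603
z = (z1 − z2)/SE = (1.127029 − (-0.497311)) / 0.349603 = 1.624340 / 0.349603 = 4.646

4.646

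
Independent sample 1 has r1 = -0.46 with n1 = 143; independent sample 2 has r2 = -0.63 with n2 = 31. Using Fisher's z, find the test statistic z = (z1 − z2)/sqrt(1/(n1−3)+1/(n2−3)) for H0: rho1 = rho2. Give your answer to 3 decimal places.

z1 = atanh(-0.46) = -0.497311,  z2 = atanh(-0.63) = -0.741416
SE = √(1/(n1−3) + 1/(n2−3)) = √(1/140 + 1/28) = √(0.0071429 + 0.0357143) = √0.0428572 = 0.207020
z = (z1 − z2)/SE = (-0.497311 − (-0.741416)) / 0.207020 = 0.244105 / 0.207020 = 1.179

1.179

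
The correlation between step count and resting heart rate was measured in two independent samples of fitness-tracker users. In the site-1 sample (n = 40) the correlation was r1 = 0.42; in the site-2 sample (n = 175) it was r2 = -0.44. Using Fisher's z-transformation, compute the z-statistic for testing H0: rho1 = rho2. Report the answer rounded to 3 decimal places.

5.076

Fisher z-transforms: z1 = atanh(0.42) = 0.447692, z2 = atanh(-0.44) = -0.472231; difference d = 0.919923
Var(d) = 1/37 + 1/172 = 0.0270270 + 0.0058140 = 0.0328410
z = d/√Var(d) = 0.919923 / √0.0328410 = 0.919923 / 0.181221 = 5.076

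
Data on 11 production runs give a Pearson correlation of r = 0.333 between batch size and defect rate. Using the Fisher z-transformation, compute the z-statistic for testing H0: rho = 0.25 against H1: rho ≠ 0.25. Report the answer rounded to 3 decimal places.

0.257

z_r = atanh(0.333) = 0.346199,  z_0 = atanh(0.25) = 0.255413
SE = 1/√(n−3) = 1/√8 = 0.353553
z = (z_r − z_0)/SE = (0.346199 − 0.255413) / 0.353553 = 0.090786 / 0.353553 = 0.257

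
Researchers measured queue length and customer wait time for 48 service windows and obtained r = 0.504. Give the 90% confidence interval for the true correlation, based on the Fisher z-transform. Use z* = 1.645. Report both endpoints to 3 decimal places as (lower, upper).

(0.300, 0.664)

z_r = atanh(0.504) = 0.554654;  SE = 1/√(n−3) = 1/√45 = 0.149071
z-limits: 0.554654 ± 1.645·0.149071 = 0.554654 ± 0.245222 = [0.309432, 0.799876]
ρ-limits: (tanh 0.309432, tanh 0.799876) = (0.300, 0.664)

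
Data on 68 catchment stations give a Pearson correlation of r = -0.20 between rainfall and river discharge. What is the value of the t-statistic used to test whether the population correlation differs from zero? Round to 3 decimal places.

t = r·√(n−2) / √(1−r²) with r = -0.20, n = 68
  = -0.20·√66 / √(1 − 0.0400)
  = -0.20·8.124038 / 0.979796
  = -1.624808 / 0.979796 = -1.658

-1.658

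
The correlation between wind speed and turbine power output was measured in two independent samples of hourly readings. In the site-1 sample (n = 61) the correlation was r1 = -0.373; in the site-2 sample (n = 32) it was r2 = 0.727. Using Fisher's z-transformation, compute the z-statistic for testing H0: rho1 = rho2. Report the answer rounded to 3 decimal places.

Fisher z-transforms: z1 = atanh(-0.373) = -0.391903, z2 = atanh(0.727) = 0.922335; difference d = -1.314238
Var(d) = 1/58 + 1/29 = 0.0172414 + 0.0344828 = 0.0517242
z = d/√Var(d) = -1.314238 / √0.0517242 = -1.314238 / 0.227430 = -5.779

-5.779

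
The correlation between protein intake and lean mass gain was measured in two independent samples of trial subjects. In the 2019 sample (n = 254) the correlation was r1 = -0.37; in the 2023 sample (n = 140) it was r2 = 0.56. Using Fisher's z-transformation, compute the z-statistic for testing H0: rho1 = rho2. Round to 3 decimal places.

z1 = atanh(-0.37) = -0.388423,  z2 = atanh(0.56) = 0.632833
SE = √(1/(n1−3) + 1/(n2−3)) = √(1/251 + 1/137) = √(0.0039841 + 0.0072993) = √0.0112834 = 0.106223
z = (z1 − z2)/SE = (-0.388423 − 0.632833) / 0.106223 = -1.021256 / 0.106223 = -9.614

-9.614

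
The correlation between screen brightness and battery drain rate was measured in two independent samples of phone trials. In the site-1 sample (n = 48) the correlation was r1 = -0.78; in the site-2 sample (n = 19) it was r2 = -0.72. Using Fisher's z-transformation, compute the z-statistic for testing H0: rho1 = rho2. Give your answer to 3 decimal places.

z1 = atanh(-0.78) = -1.045371,  z2 = atanh(-0.72) = -0.907645
SE = √(1/(n1−3) + 1/(n2−3)) = √(1/45 + 1/16) = √(0.0222222 + 0.0625000) = √0.0847222 = 0.291071
z = (z1 − z2)/SE = (-1.045371 − (-0.907645)) / 0.291071 = -0.137726 / 0.291071 = -0.473

-0.473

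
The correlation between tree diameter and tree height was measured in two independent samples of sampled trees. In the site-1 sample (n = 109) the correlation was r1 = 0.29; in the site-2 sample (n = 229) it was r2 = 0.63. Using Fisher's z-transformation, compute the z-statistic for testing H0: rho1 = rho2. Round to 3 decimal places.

Fisher z-transforms: z1 = atanh(0.29) = 0.298566, z2 = atanh(0.63) = 0.741416; difference d = -0.442850
Var(d) = 1/106 + 1/226 = 0.0094340 + 0.0044248 = 0.0138588
z = d/√Var(d) = -0.442850 / √0.0138588 = -0.442850 / 0.117723 = -3.762

-3.762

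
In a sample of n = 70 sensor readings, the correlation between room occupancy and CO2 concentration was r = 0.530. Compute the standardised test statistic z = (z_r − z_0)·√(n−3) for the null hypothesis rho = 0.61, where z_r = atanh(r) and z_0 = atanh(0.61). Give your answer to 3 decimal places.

-0.972

Fisher z: atanh(0.530) = 0.590145, atanh(0.61) = 0.708921
z = (z_r − z_0)·√(n−3) = (0.590145 − 0.708921)·√67 = -0.118776 · 8.185353 = -0.972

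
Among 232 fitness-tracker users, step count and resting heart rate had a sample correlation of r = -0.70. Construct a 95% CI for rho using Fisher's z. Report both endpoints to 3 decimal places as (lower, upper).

(-0.760, -0.628)

Fisher z: z_r = atanh(r) = ½·ln((1+(-0.70))/(1−(-0.70))) = -0.867301
SE(z) = 1/√(n−3) = 1/√229 = 0.066082
95% ⇒ z* = 1.960; margin = 1.960·0.066082 = 0.129521
CI on z-scale: (-0.996822, -0.737780)
Back-transform: tanh(-0.996822) = -0.760256, tanh(-0.737780) = -0.627802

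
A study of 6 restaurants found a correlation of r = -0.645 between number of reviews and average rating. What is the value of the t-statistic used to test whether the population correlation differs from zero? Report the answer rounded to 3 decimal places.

1 − r² = 1 − 0.416025 = 0.583975;  √(1−r²) = 0.764183
√(n−2) = √4 = 2.000000
t = r·√(n−2)/√(1−r²) = -0.645 · 2.000000 / 0.764183 = -1.688

-1.688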